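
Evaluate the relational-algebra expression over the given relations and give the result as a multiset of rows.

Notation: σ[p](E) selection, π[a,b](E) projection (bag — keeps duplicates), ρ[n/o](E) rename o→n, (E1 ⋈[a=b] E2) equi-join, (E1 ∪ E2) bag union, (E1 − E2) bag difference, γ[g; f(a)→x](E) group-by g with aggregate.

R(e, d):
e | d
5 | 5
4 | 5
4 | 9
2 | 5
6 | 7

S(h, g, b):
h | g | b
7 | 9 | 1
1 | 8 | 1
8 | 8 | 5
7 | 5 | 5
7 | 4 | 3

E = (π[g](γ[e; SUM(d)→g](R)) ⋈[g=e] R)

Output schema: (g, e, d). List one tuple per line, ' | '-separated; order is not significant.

Per-node cardinality:
  R → 5
  γ[e; SUM(d)→g](R) → 4
  π[g](γ[e; SUM(d)→g](R)) → 4
  R → 5
  (π[g](γ[e; SUM(d)→g](R)) ⋈[g=e] R) → 2

== RESULT ==
g | e | d
5 | 5 | 5
5 | 5 | 5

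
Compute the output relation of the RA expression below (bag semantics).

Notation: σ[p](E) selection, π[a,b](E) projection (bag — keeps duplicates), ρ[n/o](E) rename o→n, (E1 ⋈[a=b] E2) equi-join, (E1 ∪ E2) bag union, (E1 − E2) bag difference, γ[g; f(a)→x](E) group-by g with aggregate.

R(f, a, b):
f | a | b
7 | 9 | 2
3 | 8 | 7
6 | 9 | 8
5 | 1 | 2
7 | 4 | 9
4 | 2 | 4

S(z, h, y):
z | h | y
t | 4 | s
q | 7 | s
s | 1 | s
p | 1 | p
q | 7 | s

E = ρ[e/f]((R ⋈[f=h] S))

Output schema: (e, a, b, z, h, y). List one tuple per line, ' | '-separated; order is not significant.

Stepwise |·|:
  R → 6
  S → 5
  (R ⋈[f=h] S) → 5
  ρ[e/f]((R ⋈[f=h] S)) → 5

== RESULT ==
e | a | b | z | h | y
4 | 2 | 4 | t | 4 | s
7 | 4 | 9 | q | 7 | s
7 | 4 | 9 | q | 7 | s
7 | 9 | 2 | q | 7 | s
7 | 9 | 2 | q | 7 | s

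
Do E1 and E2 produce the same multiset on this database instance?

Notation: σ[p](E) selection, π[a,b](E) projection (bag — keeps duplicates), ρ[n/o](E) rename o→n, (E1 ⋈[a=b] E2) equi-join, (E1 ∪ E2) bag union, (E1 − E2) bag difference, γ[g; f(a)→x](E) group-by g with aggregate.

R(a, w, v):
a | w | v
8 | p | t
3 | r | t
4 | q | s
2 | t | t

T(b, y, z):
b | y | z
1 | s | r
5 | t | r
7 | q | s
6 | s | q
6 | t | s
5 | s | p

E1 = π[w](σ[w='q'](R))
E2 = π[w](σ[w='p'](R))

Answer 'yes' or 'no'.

E1 per-node cardinality:
  R → 4
  σ[w='q'](R) → 1
  π[w](σ[w='q'](R)) → 1
E2 per-node cardinality:
  R → 4
  σ[w='p'](R) → 1
  π[w](σ[w='p'](R)) → 1

E1 result:
w
q
E2 result:
w
p
Witness: ('p',) appears 0× in E1 but 1× in E2.

no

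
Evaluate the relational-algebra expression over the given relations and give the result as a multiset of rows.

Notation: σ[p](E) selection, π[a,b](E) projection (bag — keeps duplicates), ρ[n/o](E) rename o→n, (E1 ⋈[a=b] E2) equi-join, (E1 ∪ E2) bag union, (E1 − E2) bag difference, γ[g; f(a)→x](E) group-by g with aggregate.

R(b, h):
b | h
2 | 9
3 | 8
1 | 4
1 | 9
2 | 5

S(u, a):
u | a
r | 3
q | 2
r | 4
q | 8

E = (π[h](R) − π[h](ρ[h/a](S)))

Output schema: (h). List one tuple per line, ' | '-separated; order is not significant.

Stepwise |·|:
  R → 5
  π[h](R) → 5
  S → 4
  ρ[h/a](S) → 4
  π[h](ρ[h/a](S)) → 4
  (π[h](R) − π[h](ρ[h/a](S))) → 3

== RESULT ==
h
5
9
9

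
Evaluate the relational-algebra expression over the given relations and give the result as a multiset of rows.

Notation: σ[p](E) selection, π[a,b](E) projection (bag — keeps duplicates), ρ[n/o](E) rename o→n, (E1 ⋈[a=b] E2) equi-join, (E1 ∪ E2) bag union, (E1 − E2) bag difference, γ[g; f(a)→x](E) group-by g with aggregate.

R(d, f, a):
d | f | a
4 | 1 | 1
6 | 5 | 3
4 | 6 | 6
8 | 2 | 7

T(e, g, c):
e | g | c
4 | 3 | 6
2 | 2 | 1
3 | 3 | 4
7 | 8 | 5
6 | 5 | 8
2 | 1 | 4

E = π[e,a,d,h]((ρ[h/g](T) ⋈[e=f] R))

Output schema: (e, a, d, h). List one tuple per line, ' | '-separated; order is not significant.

Per-node cardinality:
  T → 6
  ρ[h/g](T) → 6
  R → 4
  (ρ[h/g](T) ⋈[e=f] R) → 3
  π[e,a,d,h]((ρ[h/g](T) ⋈[e=f] R)) → 3

== RESULT ==
e | a | d | h
2 | 7 | 8 | 1
2 | 7 | 8 | 2
6 | 6 | 4 | 5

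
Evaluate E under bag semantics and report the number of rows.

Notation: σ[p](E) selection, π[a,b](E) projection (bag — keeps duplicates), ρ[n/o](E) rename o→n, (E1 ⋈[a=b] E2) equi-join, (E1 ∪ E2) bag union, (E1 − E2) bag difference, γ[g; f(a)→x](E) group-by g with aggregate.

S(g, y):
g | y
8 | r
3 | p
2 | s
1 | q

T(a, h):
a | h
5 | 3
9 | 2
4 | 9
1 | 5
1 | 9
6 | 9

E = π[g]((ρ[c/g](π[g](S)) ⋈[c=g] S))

Stepwise |·|:
  S → 4
  π[g](S) → 4
  ρ[c/g](π[g](S)) → 4
  S → 4
  (ρ[c/g](π[g](S)) ⋈[c=g] S) → 4
  π[g]((ρ[c/g](π[g](S)) ⋈[c=g] S)) → 4

|E| = 4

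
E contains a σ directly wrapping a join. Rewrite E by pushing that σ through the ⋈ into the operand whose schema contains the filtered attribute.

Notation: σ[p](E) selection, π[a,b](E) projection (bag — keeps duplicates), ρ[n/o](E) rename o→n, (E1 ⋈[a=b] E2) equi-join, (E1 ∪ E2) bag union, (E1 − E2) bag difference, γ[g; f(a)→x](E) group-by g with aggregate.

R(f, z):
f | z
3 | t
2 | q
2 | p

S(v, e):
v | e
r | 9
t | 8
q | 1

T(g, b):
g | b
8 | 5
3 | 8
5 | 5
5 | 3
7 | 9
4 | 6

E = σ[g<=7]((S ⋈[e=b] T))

σ filters on g, owned by the right side.
E' = (S ⋈[e=b] σ[g<=7](T))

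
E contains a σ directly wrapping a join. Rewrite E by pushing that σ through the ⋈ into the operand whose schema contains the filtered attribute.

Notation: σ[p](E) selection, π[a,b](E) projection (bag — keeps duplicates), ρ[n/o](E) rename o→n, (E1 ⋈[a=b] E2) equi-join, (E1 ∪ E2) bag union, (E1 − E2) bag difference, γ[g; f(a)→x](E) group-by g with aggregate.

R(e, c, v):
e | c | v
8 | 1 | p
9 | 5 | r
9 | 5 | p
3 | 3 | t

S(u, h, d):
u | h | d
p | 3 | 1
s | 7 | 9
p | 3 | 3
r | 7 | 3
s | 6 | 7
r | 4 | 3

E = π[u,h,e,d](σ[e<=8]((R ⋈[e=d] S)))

σ filters on e, owned by the left side.
E' = π[u,h,e,d]((σ[e<=8](R) ⋈[e=d] S))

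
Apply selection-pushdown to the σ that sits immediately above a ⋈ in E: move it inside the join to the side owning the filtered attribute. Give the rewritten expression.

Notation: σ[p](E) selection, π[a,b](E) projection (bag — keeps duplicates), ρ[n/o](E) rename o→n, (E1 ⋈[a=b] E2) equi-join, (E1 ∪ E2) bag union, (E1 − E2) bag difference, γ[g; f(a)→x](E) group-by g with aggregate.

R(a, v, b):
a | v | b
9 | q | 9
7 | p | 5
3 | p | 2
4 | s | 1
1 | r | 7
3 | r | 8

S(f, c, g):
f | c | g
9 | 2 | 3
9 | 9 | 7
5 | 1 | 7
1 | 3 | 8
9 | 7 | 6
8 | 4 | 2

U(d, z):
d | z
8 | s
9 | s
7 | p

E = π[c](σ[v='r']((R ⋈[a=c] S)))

σ filters on v, owned by the left side.
E' = π[c]((σ[v='r'](R) ⋈[a=c] S))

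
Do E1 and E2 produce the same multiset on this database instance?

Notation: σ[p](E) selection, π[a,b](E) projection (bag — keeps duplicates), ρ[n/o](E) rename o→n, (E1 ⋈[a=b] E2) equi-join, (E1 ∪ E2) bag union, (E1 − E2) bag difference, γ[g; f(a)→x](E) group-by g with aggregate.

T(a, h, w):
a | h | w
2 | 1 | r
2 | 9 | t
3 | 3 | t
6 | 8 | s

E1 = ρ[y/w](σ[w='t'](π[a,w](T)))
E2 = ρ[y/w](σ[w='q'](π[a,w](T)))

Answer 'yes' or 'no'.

E1 subexpression sizes:
  T → 4
  π[a,w](T) → 4
  σ[w='t'](π[a,w](T)) → 2
  ρ[y/w](σ[w='t'](π[a,w](T))) → 2
E2 subexpression sizes:
  T → 4
  π[a,w](T) → 4
  σ[w='q'](π[a,w](T)) → 0
  ρ[y/w](σ[w='q'](π[a,w](T))) → 0

E1 result:
a | y
2 | t
3 | t
E2 result:
a | y
(0 rows)
Witness: (3, 't') appears 1× in E1 but 0× in E2.

no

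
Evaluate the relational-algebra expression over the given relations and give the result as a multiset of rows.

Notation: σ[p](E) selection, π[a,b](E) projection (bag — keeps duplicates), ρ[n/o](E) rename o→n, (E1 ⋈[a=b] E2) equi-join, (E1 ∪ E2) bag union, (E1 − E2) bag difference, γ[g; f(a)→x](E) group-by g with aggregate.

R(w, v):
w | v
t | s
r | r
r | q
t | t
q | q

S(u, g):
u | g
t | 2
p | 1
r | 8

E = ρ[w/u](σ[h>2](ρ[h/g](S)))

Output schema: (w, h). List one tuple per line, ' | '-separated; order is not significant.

Stepwise |·|:
  S → 3
  ρ[h/g](S) → 3
  σ[h>2](ρ[h/g](S)) → 1
  ρ[w/u](σ[h>2](ρ[h/g](S))) → 1

== RESULT ==
w | h
r | 8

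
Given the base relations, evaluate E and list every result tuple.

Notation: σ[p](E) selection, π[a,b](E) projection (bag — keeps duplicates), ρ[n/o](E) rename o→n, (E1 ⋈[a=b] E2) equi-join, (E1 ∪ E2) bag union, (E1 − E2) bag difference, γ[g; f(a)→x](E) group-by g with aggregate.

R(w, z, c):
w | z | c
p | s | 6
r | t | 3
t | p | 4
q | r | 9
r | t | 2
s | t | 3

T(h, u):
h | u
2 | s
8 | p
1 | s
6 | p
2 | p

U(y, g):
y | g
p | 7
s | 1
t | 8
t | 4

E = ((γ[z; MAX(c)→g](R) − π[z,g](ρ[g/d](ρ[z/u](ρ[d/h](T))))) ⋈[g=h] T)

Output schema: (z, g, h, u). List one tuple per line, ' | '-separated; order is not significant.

Stepwise |·|:
  R → 6
  γ[z; MAX(c)→g](R) → 4
  T → 5
  ρ[d/h](T) → 5
  ρ[z/u](ρ[d/h](T)) → 5
  ρ[g/d](ρ[z/u](ρ[d/h](T))) → 5
  π[z,g](ρ[g/d](ρ[z/u](ρ[d/h](T)))) → 5
  (γ[z; MAX(c)→g](R) − π[z,g](ρ[g/d](ρ[z/u](ρ[d/h](T))))) → 4
  T → 5
  ((γ[z; MAX(c)→g](R) − π[z,g](ρ[g/d](ρ[z/u](ρ[d/h](T))))) ⋈[g=h] T) → 1

== RESULT ==
z | g | h | u
s | 6 | 6 | p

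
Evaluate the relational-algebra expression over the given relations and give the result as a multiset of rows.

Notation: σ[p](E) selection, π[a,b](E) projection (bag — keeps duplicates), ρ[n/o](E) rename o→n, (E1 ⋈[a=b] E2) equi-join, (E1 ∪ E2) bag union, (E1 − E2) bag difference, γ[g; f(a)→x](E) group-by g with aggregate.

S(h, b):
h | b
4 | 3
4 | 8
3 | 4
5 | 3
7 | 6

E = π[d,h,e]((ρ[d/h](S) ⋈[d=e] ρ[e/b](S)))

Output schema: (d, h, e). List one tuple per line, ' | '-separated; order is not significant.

Subexpression sizes:
  S → 5
  ρ[d/h](S) → 5
  S → 5
  ρ[e/b](S) → 5
  (ρ[d/h](S) ⋈[d=e] ρ[e/b](S)) → 4
  π[d,h,e]((ρ[d/h](S) ⋈[d=e] ρ[e/b](S))) → 4

== RESULT ==
d | h | e
3 | 4 | 3
3 | 5 | 3
4 | 3 | 4
4 | 3 | 4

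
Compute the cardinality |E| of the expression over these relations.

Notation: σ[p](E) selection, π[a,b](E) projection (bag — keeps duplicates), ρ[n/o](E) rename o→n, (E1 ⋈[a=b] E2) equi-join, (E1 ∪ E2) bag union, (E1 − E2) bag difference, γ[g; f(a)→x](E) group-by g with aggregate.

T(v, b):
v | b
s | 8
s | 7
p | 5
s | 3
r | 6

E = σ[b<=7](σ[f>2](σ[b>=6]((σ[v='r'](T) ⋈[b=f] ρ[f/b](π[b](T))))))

Subexpression sizes:
  T → 5
  σ[v='r'](T) → 1
  T → 5
  π[b](T) → 5
  ρ[f/b](π[b](T)) → 5
  (σ[v='r'](T) ⋈[b=f] ρ[f/b](π[b](T))) → 1
  σ[b>=6]((σ[v='r'](T) ⋈[b=f] ρ[f/b](π[b](T)))) → 1
  σ[f>2](σ[b>=6]((σ[v='r'](T) ⋈[b=f] ρ[f/b](π[b](T))))) → 1
  σ[b<=7](σ[f>2](σ[b>=6]((σ[v='r'](T) ⋈[b=f] ρ[f/b](π[b](T)))))) → 1

|E| = 1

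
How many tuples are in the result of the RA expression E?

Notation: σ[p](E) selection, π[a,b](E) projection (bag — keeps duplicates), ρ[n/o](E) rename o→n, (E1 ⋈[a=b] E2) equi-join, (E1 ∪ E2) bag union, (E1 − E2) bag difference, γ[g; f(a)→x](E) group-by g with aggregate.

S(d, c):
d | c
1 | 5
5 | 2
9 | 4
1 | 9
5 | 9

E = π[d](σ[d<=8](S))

Per-node cardinality:
  S → 5
  σ[d<=8](S) → 4
  π[d](σ[d<=8](S)) → 4

|E| = 4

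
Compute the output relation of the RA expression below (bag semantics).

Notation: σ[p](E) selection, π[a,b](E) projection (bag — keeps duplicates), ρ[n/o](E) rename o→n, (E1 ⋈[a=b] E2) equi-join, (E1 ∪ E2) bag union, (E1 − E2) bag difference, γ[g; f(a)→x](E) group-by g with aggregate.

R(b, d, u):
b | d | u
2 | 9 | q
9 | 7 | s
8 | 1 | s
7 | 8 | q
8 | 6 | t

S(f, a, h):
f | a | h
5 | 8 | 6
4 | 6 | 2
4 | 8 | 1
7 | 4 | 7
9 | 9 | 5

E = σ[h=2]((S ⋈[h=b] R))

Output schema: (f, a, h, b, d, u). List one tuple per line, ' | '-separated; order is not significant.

Row counts bottom-up:
  S → 5
  R → 5
  (S ⋈[h=b] R) → 2
  σ[h=2]((S ⋈[h=b] R)) → 1

== RESULT ==
f | a | h | b | d | u
4 | 6 | 2 | 2 | 9 | q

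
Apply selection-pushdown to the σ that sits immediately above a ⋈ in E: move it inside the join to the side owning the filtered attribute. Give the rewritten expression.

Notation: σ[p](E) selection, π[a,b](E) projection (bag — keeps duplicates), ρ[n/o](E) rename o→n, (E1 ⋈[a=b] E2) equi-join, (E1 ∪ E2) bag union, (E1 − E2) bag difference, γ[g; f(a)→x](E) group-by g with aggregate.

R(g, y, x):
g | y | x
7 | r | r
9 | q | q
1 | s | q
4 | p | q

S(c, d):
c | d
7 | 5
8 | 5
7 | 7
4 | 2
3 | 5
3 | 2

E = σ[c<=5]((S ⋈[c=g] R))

σ filters on c, owned by the left side.
E' = (σ[c<=5](S) ⋈[c=g] R)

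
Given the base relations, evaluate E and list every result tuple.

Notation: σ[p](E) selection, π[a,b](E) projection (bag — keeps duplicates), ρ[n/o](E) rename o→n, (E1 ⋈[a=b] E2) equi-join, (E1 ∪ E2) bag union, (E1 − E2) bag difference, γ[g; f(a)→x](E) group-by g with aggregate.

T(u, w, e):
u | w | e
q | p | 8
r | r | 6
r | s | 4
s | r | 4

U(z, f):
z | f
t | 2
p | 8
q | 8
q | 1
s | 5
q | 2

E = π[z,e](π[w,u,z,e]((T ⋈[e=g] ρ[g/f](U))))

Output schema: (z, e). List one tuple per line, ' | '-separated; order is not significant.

Subexpression sizes:
  T → 4
  U → 6
  ρ[g/f](U) → 6
  (T ⋈[e=g] ρ[g/f](U)) → 2
  π[w,u,z,e]((T ⋈[e=g] ρ[g/f](U))) → 2
  π[z,e](π[w,u,z,e]((T ⋈[e=g] ρ[g/f](U)))) → 2

== RESULT ==
z | e
p | 8
q | 8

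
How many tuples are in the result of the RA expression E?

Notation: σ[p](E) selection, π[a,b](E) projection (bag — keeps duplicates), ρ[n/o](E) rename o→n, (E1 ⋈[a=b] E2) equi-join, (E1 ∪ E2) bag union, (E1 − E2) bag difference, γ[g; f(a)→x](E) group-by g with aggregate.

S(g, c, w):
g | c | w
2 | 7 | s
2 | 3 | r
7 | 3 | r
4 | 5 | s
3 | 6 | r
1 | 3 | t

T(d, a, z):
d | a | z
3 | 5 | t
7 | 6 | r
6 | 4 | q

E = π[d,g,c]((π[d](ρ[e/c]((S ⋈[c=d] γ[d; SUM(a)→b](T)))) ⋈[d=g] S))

Per-node cardinality:
  S → 6
  T → 3
  γ[d; SUM(a)→b](T) → 3
  (S ⋈[c=d] γ[d; SUM(a)→b](T)) → 5
  ρ[e/c]((S ⋈[c=d] γ[d; SUM(a)→b](T))) → 5
  π[d](ρ[e/c]((S ⋈[c=d] γ[d; SUM(a)→b](T)))) → 5
  S → 6
  (π[d](ρ[e/c]((S ⋈[c=d] γ[d; SUM(a)→b](T)))) ⋈[d=g] S) → 4
  π[d,g,c]((π[d](ρ[e/c]((S ⋈[c=d] γ[d; SUM(a)→b](T)))) ⋈[d=g] S)) → 4

|E| = 4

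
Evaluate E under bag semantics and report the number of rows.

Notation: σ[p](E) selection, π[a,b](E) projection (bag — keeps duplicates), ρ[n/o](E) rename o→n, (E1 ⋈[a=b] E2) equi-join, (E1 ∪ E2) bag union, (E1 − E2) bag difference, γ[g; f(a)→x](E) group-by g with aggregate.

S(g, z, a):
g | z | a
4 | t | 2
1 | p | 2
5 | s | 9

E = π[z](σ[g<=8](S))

Row counts bottom-up:
  S → 3
  σ[g<=8](S) → 3
  π[z](σ[g<=8](S)) → 3

|E| = 3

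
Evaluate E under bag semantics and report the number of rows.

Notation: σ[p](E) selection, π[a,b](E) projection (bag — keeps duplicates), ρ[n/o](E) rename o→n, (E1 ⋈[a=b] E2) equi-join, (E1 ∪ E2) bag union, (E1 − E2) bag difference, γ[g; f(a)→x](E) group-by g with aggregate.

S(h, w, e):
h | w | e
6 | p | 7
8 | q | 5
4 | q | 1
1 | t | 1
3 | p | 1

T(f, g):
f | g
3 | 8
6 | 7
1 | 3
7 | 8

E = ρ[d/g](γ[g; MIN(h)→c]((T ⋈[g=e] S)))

Row counts bottom-up:
  T → 4
  S → 5
  (T ⋈[g=e] S) → 1
  γ[g; MIN(h)→c]((T ⋈[g=e] S)) → 1
  ρ[d/g](γ[g; MIN(h)→c]((T ⋈[g=e] S))) → 1

|E| = 1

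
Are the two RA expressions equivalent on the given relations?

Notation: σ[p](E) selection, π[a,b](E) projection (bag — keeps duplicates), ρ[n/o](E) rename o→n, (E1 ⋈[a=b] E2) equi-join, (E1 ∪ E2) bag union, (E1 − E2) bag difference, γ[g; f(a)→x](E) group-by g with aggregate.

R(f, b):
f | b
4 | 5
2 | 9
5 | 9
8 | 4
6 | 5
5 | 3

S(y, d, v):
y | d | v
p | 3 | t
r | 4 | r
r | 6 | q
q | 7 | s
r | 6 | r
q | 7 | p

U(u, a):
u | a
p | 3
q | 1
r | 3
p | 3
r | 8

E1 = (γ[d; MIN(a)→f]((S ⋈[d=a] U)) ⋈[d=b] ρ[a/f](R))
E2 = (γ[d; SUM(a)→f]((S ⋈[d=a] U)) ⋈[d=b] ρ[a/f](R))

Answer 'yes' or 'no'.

E1 subexpression sizes:
  S → 6
  U → 5
  (S ⋈[d=a] U) → 3
  γ[d; MIN(a)→f]((S ⋈[d=a] U)) → 1
  R → 6
  ρ[a/f](R) → 6
  (γ[d; MIN(a)→f]((S ⋈[d=a] U)) ⋈[d=b] ρ[a/f](R)) → 1
E2 subexpression sizes:
  S → 6
  U → 5
  (S ⋈[d=a] U) → 3
  γ[d; SUM(a)→f]((S ⋈[d=a] U)) → 1
  R → 6
  ρ[a/f](R) → 6
  (γ[d; SUM(a)→f]((S ⋈[d=a] U)) ⋈[d=b] ρ[a/f](R)) → 1

E1 result:
d | f | a | b
3 | 3 | 5 | 3
E2 result:
d | f | a | b
3 | 9 | 5 | 3
Witness: (3, 9, 5, 3) appears 0× in E1 but 1× in E2.

no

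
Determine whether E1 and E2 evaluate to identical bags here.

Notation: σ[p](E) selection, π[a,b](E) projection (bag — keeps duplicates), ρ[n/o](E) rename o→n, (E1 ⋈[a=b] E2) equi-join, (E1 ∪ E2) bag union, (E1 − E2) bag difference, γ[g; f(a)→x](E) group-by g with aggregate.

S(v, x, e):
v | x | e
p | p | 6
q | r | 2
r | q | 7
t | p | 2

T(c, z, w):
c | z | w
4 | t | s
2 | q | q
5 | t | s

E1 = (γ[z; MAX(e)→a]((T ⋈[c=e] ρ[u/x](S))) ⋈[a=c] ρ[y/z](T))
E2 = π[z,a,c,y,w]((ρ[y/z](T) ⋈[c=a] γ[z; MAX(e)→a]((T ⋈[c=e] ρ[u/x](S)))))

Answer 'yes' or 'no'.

E1 stepwise |·|:
  T → 3
  S → 4
  ρ[u/x](S) → 4
  (T ⋈[c=e] ρ[u/x](S)) → 2
  γ[z; MAX(e)→a]((T ⋈[c=e] ρ[u/x](S))) → 1
  T → 3
  ρ[y/z](T) → 3
  (γ[z; MAX(e)→a]((T ⋈[c=e] ρ[u/x](S))) ⋈[a=c] ρ[y/z](T)) → 1
E2 stepwise |·|:
  T → 3
  ρ[y/z](T) → 3
  T → 3
  S → 4
  ρ[u/x](S) → 4
  (T ⋈[c=e] ρ[u/x](S)) → 2
  γ[z; MAX(e)→a]((T ⋈[c=e] ρ[u/x](S))) → 1
  (ρ[y/z](T) ⋈[c=a] γ[z; MAX(e)→a]((T ⋈[c=e] ρ[u/x](S)))) → 1
  π[z,a,c,y,w]((ρ[y/z](T) ⋈[c=a] γ[z; MAX(e)→a]((T ⋈[c=e] ρ[u/x](S))))) → 1

E1 and E2 produce the same multiset:
z | a | c | y | w
q | 2 | 2 | q | q

yes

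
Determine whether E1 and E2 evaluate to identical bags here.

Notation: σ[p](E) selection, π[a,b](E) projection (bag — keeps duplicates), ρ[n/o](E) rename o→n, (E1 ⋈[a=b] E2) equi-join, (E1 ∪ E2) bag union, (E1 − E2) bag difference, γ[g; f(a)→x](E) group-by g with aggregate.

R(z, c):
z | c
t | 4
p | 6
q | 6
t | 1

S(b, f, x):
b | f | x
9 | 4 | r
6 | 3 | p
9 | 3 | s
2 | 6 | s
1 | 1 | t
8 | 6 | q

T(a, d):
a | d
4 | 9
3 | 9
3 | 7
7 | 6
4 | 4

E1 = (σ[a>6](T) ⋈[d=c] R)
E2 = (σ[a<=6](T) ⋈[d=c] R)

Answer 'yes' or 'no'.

E1 per-node cardinality:
  T → 5
  σ[a>6](T) → 1
  R → 4
  (σ[a>6](T) ⋈[d=c] R) → 2
E2 per-node cardinality:
  T → 5
  σ[a<=6](T) → 4
  R → 4
  (σ[a<=6](T) ⋈[d=c] R) → 1

E1 result:
a | d | z | c
7 | 6 | p | 6
7 | 6 | q | 6
E2 result:
a | d | z | c
4 | 4 | t | 4
Witness: (7, 6, 'p', 6) appears 1× in E1 but 0× in E2.

no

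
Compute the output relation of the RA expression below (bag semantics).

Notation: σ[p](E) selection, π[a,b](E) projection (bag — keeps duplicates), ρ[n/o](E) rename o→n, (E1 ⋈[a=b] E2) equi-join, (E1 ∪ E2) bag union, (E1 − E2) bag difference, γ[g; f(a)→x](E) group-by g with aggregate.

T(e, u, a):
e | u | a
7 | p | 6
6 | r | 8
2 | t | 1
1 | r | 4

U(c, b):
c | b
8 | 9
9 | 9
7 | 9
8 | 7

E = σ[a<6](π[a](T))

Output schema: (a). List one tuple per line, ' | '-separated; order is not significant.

Per-node cardinality:
  T → 4
  π[a](T) → 4
  σ[a<6](π[a](T)) → 2

== RESULT ==
a
1
4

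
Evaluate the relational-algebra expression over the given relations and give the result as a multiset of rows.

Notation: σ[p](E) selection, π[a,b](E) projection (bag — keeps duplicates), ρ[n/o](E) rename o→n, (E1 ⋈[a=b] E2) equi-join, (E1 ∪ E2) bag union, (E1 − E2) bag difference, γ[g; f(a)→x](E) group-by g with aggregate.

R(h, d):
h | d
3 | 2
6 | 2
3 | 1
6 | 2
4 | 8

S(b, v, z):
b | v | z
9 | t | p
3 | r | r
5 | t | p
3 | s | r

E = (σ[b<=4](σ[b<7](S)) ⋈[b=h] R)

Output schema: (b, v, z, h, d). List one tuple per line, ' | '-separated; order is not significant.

Per-node cardinality:
  S → 4
  σ[b<7](S) → 3
  σ[b<=4](σ[b<7](S)) → 2
  R → 5
  (σ[b<=4](σ[b<7](S)) ⋈[b=h] R) → 4

== RESULT ==
b | v | z | h | d
3 | r | r | 3 | 1
3 | r | r | 3 | 2
3 | s | r | 3 | 1
3 | s | r | 3 | 2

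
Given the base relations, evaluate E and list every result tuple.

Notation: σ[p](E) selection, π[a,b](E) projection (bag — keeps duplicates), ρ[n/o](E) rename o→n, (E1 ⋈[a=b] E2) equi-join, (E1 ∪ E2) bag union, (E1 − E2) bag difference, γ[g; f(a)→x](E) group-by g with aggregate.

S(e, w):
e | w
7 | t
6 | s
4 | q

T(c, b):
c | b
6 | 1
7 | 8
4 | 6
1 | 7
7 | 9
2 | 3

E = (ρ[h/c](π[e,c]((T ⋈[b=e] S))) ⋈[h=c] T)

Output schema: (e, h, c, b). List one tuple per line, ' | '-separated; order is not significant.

Stepwise |·|:
  T → 6
  S → 3
  (T ⋈[b=e] S) → 2
  π[e,c]((T ⋈[b=e] S)) → 2
  ρ[h/c](π[e,c]((T ⋈[b=e] S))) → 2
  T → 6
  (ρ[h/c](π[e,c]((T ⋈[b=e] S))) ⋈[h=c] T) → 2

== RESULT ==
e | h | c | b
6 | 4 | 4 | 6
7 | 1 | 1 | 7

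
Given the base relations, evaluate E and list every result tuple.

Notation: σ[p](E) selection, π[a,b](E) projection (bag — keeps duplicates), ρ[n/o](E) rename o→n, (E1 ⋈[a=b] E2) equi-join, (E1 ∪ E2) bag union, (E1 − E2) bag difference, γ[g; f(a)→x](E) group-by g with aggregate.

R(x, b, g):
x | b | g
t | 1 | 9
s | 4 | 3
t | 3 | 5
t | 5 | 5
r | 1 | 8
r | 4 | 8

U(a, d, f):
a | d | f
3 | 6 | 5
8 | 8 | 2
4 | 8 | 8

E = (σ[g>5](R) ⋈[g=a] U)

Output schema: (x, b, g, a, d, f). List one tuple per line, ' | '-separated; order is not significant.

Row counts bottom-up:
  R → 6
  σ[g>5](R) → 3
  U → 3
  (σ[g>5](R) ⋈[g=a] U) → 2

== RESULT ==
x | b | g | a | d | f
r | 1 | 8 | 8 | 8 | 2
r | 4 | 8 | 8 | 8 | 2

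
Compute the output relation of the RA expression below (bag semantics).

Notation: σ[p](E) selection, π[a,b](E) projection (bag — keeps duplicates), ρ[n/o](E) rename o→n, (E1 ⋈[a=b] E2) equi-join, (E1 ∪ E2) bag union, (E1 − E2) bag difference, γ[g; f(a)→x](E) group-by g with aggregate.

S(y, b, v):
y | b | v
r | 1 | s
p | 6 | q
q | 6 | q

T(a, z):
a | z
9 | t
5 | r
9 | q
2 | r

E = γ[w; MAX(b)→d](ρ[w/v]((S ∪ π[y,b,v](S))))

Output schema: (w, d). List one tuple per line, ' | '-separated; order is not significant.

Subexpression sizes:
  S → 3
  S → 3
  π[y,b,v](S) → 3
  (S ∪ π[y,b,v](S)) → 6
  ρ[w/v]((S ∪ π[y,b,v](S))) → 6
  γ[w; MAX(b)→d](ρ[w/v]((S ∪ π[y,b,v](S)))) → 2

== RESULT ==
w | d
q | 6
s | 1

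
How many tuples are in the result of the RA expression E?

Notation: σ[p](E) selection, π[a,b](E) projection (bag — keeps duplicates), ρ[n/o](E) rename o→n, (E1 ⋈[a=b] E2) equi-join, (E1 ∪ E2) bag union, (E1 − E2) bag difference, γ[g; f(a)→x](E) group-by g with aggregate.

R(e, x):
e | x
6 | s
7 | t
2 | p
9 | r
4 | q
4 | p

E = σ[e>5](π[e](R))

Subexpression sizes:
  R → 6
  π[e](R) → 6
  σ[e>5](π[e](R)) → 3

|E| = 3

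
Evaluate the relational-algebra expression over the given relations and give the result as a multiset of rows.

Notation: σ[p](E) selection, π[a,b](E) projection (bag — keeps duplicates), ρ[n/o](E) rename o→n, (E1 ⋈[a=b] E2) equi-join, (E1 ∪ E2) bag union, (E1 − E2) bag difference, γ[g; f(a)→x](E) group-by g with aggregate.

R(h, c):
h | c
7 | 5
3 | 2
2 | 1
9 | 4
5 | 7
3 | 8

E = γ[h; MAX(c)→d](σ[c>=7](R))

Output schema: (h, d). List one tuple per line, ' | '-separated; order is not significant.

Per-node cardinality:
  R → 6
  σ[c>=7](R) → 2
  γ[h; MAX(c)→d](σ[c>=7](R)) → 2

== RESULT ==
h | d
3 | 8
5 | 7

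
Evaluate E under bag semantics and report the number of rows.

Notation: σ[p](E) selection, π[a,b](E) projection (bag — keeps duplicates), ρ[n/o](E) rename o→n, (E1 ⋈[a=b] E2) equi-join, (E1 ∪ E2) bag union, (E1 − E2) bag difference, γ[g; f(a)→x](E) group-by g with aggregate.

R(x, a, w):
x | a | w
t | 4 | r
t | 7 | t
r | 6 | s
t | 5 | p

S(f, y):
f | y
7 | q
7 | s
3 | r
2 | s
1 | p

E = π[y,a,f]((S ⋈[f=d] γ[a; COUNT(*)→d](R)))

Per-node cardinality:
  S → 5
  R → 4
  γ[a; COUNT(*)→d](R) → 4
  (S ⋈[f=d] γ[a; COUNT(*)→d](R)) → 4
  π[y,a,f]((S ⋈[f=d] γ[a; COUNT(*)→d](R))) → 4

|E| = 4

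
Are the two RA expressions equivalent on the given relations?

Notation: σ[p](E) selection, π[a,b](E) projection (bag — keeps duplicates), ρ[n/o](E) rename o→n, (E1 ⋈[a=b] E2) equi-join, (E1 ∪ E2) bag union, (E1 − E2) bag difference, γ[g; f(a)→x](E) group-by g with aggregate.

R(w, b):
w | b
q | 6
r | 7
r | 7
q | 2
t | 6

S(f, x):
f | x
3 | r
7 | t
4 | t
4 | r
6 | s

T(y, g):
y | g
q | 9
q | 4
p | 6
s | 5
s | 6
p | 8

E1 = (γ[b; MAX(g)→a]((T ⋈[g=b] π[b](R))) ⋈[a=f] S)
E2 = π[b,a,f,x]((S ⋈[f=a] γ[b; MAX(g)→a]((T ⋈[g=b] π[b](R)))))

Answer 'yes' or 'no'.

E1 stepwise |·|:
  T → 6
  R → 5
  π[b](R) → 5
  (T ⋈[g=b] π[b](R)) → 4
  γ[b; MAX(g)→a]((T ⋈[g=b] π[b](R))) → 1
  S → 5
  (γ[b; MAX(g)→a]((T ⋈[g=b] π[b](R))) ⋈[a=f] S) → 1
E2 stepwise |·|:
  S → 5
  T → 6
  R → 5
  π[b](R) → 5
  (T ⋈[g=b] π[b](R)) → 4
  γ[b; MAX(g)→a]((T ⋈[g=b] π[b](R))) → 1
  (S ⋈[f=a] γ[b; MAX(g)→a]((T ⋈[g=b] π[b](R)))) → 1
  π[b,a,f,x]((S ⋈[f=a] γ[b; MAX(g)→a]((T ⋈[g=b] π[b](R))))) → 1

E1 and E2 produce the same multiset:
b | a | f | x
6 | 6 | 6 | s

yes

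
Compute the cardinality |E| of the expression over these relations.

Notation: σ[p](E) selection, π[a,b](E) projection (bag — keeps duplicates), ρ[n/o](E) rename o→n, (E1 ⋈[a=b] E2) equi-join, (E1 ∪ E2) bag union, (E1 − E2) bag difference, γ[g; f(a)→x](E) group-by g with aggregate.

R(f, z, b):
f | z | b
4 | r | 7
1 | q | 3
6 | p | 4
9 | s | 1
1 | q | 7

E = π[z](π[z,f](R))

Per-node cardinality:
  R → 5
  π[z,f](R) → 5
  π[z](π[z,f](R)) → 5

|E| = 5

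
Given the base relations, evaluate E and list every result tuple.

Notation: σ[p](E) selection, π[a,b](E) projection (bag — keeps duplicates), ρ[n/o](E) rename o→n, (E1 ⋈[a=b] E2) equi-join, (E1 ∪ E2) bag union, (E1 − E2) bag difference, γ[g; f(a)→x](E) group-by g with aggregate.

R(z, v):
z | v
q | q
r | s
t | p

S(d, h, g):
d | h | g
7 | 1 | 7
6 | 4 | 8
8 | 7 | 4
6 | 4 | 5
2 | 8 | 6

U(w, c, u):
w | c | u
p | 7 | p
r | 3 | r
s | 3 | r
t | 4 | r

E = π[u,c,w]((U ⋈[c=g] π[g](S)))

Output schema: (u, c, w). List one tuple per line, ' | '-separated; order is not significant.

Subexpression sizes:
  U → 4
  S → 5
  π[g](S) → 5
  (U ⋈[c=g] π[g](S)) → 2
  π[u,c,w]((U ⋈[c=g] π[g](S))) → 2

== RESULT ==
u | c | w
p | 7 | p
r | 4 | t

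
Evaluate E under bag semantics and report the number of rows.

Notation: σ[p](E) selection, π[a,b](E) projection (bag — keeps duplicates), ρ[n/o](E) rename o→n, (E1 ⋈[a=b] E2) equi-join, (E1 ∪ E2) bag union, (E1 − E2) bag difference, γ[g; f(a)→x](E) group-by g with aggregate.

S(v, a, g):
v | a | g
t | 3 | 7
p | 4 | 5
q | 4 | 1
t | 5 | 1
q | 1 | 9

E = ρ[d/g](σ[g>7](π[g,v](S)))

Stepwise |·|:
  S → 5
  π[g,v](S) → 5
  σ[g>7](π[g,v](S)) → 1
  ρ[d/g](σ[g>7](π[g,v](S))) → 1

|E| = 1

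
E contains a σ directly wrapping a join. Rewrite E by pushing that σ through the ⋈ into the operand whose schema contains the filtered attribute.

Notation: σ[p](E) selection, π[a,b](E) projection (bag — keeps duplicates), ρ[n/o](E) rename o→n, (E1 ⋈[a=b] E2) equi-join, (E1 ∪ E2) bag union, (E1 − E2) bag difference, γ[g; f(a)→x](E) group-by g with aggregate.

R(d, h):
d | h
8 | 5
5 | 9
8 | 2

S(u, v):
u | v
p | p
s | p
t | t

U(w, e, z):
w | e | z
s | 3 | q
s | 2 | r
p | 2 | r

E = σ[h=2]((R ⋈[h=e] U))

σ filters on h, owned by the left side.
E' = (σ[h=2](R) ⋈[h=e] U)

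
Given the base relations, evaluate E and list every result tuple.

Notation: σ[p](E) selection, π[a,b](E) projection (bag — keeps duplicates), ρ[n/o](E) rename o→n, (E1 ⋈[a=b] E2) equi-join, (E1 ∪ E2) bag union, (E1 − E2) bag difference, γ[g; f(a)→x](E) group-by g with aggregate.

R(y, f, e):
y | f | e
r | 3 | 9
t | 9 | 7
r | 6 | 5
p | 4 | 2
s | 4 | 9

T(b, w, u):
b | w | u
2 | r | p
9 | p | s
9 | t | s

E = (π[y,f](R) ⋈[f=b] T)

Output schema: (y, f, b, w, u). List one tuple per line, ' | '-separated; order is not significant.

Row counts bottom-up:
  R → 5
  π[y,f](R) → 5
  T → 3
  (π[y,f](R) ⋈[f=b] T) → 2

== RESULT ==
y | f | b | w | u
t | 9 | 9 | p | s
t | 9 | 9 | t | s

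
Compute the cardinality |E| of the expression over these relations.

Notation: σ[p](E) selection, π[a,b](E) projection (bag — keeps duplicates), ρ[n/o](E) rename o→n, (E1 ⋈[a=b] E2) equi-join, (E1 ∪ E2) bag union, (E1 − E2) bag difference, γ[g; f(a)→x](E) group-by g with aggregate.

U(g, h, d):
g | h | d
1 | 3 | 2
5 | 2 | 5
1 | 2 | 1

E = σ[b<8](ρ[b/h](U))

Per-node cardinality:
  U → 3
  ρ[b/h](U) → 3
  σ[b<8](ρ[b/h](U)) → 3

|E| = 3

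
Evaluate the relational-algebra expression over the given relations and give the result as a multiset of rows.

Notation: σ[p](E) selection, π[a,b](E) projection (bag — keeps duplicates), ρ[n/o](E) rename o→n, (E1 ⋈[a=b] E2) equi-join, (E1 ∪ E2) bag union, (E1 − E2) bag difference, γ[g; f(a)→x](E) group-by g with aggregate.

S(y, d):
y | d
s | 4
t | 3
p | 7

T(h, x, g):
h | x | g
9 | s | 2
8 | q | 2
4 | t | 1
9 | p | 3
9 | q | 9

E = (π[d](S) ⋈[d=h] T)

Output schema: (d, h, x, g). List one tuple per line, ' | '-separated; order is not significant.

Per-node cardinality:
  S → 3
  π[d](S) → 3
  T → 5
  (π[d](S) ⋈[d=h] T) → 1

== RESULT ==
d | h | x | g
4 | 4 | t | 1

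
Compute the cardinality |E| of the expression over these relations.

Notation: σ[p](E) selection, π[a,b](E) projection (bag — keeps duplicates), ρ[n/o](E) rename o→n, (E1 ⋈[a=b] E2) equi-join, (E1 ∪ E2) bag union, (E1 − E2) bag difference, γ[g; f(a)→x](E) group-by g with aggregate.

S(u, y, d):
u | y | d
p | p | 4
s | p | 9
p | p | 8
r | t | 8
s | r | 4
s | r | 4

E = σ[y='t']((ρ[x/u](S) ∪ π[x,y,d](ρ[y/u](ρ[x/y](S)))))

Row counts bottom-up:
  S → 6
  ρ[x/u](S) → 6
  S → 6
  ρ[x/y](S) → 6
  ρ[y/u](ρ[x/y](S)) → 6
  π[x,y,d](ρ[y/u](ρ[x/y](S))) → 6
  (ρ[x/u](S) ∪ π[x,y,d](ρ[y/u](ρ[x/y](S)))) → 12
  σ[y='t']((ρ[x/u](S) ∪ π[x,y,d](ρ[y/u](ρ[x/y](S))))) → 1

|E| = 1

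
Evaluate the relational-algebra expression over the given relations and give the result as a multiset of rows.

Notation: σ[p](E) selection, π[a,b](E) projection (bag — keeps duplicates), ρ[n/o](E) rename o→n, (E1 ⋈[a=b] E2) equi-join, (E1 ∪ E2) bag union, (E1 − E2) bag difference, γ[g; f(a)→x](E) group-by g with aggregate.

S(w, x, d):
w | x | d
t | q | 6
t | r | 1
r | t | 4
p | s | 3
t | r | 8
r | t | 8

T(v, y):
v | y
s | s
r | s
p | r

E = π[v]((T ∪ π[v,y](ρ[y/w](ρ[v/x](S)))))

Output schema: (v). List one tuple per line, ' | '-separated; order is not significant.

Subexpression sizes:
  T → 3
  S → 6
  ρ[v/x](S) → 6
  ρ[y/w](ρ[v/x](S)) → 6
  π[v,y](ρ[y/w](ρ[v/x](S))) → 6
  (T ∪ π[v,y](ρ[y/w](ρ[v/x](S)))) → 9
  π[v]((T ∪ π[v,y](ρ[y/w](ρ[v/x](S))))) → 9

== RESULT ==
v
p
q
r
r
r
s
s
t
t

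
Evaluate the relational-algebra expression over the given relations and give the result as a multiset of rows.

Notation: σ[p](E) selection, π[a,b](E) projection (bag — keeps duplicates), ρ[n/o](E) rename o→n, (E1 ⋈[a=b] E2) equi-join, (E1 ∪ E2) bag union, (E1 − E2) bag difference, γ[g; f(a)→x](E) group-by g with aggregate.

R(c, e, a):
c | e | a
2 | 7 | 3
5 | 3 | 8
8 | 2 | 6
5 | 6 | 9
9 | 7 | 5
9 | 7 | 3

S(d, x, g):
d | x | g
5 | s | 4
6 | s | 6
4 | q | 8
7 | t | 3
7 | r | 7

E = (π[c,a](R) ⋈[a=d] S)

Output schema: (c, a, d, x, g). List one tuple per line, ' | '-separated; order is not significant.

Per-node cardinality:
  R → 6
  π[c,a](R) → 6
  S → 5
  (π[c,a](R) ⋈[a=d] S) → 2

== RESULT ==
c | a | d | x | g
8 | 6 | 6 | s | 6
9 | 5 | 5 | s | 4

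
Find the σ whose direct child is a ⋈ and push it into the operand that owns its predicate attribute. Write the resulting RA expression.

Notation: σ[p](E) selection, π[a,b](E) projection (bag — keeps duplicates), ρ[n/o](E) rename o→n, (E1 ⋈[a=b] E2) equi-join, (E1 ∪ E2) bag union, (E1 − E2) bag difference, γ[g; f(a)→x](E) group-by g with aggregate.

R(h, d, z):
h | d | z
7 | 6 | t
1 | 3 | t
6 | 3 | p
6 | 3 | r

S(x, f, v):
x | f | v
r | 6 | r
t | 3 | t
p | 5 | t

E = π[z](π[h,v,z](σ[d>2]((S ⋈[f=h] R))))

σ filters on d, owned by the right side.
E' = π[z](π[h,v,z]((S ⋈[f=h] σ[d>2](R))))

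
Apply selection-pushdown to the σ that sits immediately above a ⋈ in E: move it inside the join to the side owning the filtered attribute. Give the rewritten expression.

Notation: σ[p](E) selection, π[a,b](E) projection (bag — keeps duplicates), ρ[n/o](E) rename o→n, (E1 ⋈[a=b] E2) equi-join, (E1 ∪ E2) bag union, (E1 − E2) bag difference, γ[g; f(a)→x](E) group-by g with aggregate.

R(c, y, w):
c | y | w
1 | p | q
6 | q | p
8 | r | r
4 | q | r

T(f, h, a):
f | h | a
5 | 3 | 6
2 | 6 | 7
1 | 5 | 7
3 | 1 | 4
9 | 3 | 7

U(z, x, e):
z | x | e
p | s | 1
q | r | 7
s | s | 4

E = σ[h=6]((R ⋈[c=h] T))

σ filters on h, owned by the right side.
E' = (R ⋈[c=h] σ[h=6](T))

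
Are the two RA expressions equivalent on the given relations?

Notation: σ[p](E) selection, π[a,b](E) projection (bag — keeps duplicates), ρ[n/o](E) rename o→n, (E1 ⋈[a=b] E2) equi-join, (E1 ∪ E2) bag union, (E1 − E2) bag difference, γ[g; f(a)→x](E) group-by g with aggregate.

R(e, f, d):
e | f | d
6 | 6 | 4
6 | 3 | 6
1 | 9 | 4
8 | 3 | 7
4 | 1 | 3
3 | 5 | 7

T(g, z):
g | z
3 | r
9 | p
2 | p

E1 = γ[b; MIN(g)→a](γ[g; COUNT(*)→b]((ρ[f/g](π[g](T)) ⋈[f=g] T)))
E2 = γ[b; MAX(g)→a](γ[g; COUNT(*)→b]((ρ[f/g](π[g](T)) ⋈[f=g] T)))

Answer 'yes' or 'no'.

E1 subexpression sizes:
  T → 3
  π[g](T) → 3
  ρ[f/g](π[g](T)) → 3
  T → 3
  (ρ[f/g](π[g](T)) ⋈[f=g] T) → 3
  γ[g; COUNT(*)→b]((ρ[f/g](π[g](T)) ⋈[f=g] T)) → 3
  γ[b; MIN(g)→a](γ[g; COUNT(*)→b]((ρ[f/g](π[g](T)) ⋈[f=g] T))) → 1
E2 subexpression sizes:
  T → 3
  π[g](T) → 3
  ρ[f/g](π[g](T)) → 3
  T → 3
  (ρ[f/g](π[g](T)) ⋈[f=g] T) → 3
  γ[g; COUNT(*)→b]((ρ[f/g](π[g](T)) ⋈[f=g] T)) → 3
  γ[b; MAX(g)→a](γ[g; COUNT(*)→b]((ρ[f/g](π[g](T)) ⋈[f=g] T))) → 1

E1 result:
b | a
1 | 2
E2 result:
b | a
1 | 9
Witness: (1, 2) appears 1× in E1 but 0× in E2.

no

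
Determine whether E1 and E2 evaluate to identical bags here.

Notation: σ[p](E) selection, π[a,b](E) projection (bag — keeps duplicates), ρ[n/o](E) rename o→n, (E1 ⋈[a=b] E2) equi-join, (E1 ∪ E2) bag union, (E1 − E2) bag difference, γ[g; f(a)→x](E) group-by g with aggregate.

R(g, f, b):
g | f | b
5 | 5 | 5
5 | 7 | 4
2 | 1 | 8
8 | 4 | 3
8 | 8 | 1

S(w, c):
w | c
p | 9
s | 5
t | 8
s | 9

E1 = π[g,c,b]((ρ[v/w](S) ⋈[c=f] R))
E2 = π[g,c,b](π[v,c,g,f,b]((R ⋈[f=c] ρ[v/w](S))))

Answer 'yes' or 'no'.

E1 row counts bottom-up:
  S → 4
  ρ[v/w](S) → 4
  R → 5
  (ρ[v/w](S) ⋈[c=f] R) → 2
  π[g,c,b]((ρ[v/w](S) ⋈[c=f] R)) → 2
E2 row counts bottom-up:
  R → 5
  S → 4
  ρ[v/w](S) → 4
  (R ⋈[f=c] ρ[v/w](S)) → 2
  π[v,c,g,f,b]((R ⋈[f=c] ρ[v/w](S))) → 2
  π[g,c,b](π[v,c,g,f,b]((R ⋈[f=c] ρ[v/w](S)))) → 2

E1 and E2 produce the same multiset:
g | c | b
5 | 5 | 5
8 | 8 | 1

yes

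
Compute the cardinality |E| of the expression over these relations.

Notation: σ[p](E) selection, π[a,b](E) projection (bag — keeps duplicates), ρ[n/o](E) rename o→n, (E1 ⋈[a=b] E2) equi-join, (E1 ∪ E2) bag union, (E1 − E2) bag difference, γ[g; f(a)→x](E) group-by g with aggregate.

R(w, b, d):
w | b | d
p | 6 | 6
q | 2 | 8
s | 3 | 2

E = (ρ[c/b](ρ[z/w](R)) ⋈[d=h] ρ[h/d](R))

Per-node cardinality:
  R → 3
  ρ[z/w](R) → 3
  ρ[c/b](ρ[z/w](R)) → 3
  R → 3
  ρ[h/d](R) → 3
  (ρ[c/b](ρ[z/w](R)) ⋈[d=h] ρ[h/d](R)) → 3

|E| = 3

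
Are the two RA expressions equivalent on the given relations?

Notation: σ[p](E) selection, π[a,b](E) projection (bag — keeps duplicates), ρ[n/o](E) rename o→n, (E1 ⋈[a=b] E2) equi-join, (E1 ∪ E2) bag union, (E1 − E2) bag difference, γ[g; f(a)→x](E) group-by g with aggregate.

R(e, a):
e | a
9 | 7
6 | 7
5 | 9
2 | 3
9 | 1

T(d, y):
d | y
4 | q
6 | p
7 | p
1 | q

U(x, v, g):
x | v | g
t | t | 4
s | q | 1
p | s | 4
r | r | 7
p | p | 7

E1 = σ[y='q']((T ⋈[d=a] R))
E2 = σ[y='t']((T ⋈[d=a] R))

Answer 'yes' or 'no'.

E1 per-node cardinality:
  T → 4
  R → 5
  (T ⋈[d=a] R) → 3
  σ[y='q']((T ⋈[d=a] R)) → 1
E2 per-node cardinality:
  T → 4
  R → 5
  (T ⋈[d=a] R) → 3
  σ[y='t']((T ⋈[d=a] R)) → 0

E1 result:
d | y | e | a
1 | q | 9 | 1
E2 result:
d | y | e | a
(0 rows)
Witness: (1, 'q', 9, 1) appears 1× in E1 but 0× in E2.

no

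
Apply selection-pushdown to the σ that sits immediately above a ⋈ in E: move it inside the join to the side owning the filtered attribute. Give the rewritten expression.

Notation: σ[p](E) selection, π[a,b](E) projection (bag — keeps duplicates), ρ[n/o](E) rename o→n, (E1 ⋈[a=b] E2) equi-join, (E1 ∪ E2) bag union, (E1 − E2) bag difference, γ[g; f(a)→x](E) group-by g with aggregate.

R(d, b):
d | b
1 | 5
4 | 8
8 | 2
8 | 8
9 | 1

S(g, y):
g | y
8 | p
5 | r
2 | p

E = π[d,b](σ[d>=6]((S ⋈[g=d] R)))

σ filters on d, owned by the right side.
E' = π[d,b]((S ⋈[g=d] σ[d>=6](R)))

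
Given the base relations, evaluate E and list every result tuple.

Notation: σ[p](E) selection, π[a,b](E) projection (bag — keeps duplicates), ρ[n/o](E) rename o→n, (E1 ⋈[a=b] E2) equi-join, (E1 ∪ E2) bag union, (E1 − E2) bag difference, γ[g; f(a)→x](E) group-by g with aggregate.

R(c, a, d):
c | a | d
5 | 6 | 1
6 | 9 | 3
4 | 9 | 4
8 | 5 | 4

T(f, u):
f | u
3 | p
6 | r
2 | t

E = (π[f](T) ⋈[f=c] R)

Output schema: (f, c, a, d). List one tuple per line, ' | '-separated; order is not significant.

Stepwise |·|:
  T → 3
  π[f](T) → 3
  R → 4
  (π[f](T) ⋈[f=c] R) → 1

== RESULT ==
f | c | a | d
6 | 6 | 9 | 3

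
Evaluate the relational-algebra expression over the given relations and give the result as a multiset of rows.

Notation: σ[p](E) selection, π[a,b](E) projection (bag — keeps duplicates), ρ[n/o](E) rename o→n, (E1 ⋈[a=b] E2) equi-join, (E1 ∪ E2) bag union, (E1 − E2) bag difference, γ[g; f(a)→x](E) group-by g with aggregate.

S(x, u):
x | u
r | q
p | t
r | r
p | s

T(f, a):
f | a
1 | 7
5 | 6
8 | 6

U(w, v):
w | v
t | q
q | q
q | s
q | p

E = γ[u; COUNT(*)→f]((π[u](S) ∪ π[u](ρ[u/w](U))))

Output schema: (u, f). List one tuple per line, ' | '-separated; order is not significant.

Subexpression sizes:
  S → 4
  π[u](S) → 4
  U → 4
  ρ[u/w](U) → 4
  π[u](ρ[u/w](U)) → 4
  (π[u](S) ∪ π[u](ρ[u/w](U))) → 8
  γ[u; COUNT(*)→f]((π[u](S) ∪ π[u](ρ[u/w](U)))) → 4

== RESULT ==
u | f
q | 4
r | 1
s | 1
t | 2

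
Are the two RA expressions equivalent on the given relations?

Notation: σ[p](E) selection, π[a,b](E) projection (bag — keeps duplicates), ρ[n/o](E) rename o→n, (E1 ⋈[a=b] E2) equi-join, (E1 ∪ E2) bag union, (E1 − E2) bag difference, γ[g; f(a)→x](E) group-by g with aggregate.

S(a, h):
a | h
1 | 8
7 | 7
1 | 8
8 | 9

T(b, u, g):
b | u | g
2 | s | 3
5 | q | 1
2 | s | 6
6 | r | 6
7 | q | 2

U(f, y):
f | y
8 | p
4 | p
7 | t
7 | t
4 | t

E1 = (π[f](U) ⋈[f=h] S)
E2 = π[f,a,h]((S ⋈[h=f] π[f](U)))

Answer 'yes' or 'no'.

E1 subexpression sizes:
  U → 5
  π[f](U) → 5
  S → 4
  (π[f](U) ⋈[f=h] S) → 4
E2 subexpression sizes:
  S → 4
  U → 5
  π[f](U) → 5
  (S ⋈[h=f] π[f](U)) → 4
  π[f,a,h]((S ⋈[h=f] π[f](U))) → 4

E1 and E2 produce the same multiset:
f | a | h
7 | 7 | 7
7 | 7 | 7
8 | 1 | 8
8 | 1 | 8

yes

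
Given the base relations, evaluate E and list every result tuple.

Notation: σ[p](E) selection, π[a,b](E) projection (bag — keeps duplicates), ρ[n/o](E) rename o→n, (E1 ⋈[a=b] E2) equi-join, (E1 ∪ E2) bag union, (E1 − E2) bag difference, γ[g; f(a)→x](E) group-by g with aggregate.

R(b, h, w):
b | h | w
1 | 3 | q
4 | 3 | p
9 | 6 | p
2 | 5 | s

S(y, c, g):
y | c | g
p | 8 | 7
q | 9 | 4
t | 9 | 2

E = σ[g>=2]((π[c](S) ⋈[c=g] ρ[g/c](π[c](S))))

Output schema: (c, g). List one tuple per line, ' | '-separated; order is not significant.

Subexpression sizes:
  S → 3
  π[c](S) → 3
  S → 3
  π[c](S) → 3
  ρ[g/c](π[c](S)) → 3
  (π[c](S) ⋈[c=g] ρ[g/c](π[c](S))) → 5
  σ[g>=2]((π[c](S) ⋈[c=g] ρ[g/c](π[c](S)))) → 5

== RESULT ==
c | g
8 | 8
9 | 9
9 | 9
9 | 9
9 | 9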